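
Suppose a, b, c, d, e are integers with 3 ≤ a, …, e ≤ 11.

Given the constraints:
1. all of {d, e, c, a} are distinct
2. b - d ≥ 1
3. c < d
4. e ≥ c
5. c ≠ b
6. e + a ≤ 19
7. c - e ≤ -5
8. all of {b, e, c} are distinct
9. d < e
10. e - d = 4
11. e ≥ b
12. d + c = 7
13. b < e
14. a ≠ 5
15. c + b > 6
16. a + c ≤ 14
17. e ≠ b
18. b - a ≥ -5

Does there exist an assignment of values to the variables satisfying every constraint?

One satisfying assignment is a = 11, b = 6, c = 3, d = 4, e = 8.
For the less obvious constraints — constraint 2: b - d = 2; constraint 6: e + a = 19; constraint 7: c - e = -5 — and the others hold by inspection.

Satisfiable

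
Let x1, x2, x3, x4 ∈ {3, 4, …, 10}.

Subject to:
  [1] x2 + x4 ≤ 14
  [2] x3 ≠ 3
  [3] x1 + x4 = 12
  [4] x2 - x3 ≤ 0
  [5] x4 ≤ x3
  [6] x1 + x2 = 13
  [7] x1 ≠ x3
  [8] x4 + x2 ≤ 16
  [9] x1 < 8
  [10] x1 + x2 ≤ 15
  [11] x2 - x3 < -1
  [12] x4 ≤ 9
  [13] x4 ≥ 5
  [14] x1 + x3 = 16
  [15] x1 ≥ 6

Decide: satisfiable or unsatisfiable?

Satisfiable

Try x1 = 6, x2 = 7, x3 = 10, x4 = 6.
Check constraint 1: x2 + x4 = 13; constraint 3: x1 + x4 = 12. The remaining constraints are straightforward to verify.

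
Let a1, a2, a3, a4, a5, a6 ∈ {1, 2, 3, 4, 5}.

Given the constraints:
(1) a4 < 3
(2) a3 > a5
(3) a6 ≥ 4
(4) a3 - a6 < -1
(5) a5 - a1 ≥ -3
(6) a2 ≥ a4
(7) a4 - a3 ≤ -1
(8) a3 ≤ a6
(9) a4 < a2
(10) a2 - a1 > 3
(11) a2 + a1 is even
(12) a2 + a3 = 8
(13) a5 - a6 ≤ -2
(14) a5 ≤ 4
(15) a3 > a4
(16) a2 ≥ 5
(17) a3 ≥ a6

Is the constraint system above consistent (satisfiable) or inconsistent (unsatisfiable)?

From constraint 16: a2 ≥ 5. From constraints 3 and 17: a3 ≥ a6 ≥ 4. Hence a2 + a3 ≥ 9. But constraint 12 requires a2 + a3 = 8, and 8 < 9. Contradiction.

Unsatisfiable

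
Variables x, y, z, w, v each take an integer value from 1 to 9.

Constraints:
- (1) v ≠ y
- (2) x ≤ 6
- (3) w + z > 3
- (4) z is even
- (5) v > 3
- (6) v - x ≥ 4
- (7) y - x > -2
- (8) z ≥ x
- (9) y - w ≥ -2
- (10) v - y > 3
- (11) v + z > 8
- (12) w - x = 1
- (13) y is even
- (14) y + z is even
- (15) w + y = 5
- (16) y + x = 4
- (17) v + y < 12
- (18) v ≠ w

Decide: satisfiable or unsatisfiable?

Satisfiable

The assignment x = 2, y = 2, z = 2, w = 3, v = 8 works:
  constraint 3 holds since w + z = 5.
  constraint 6 holds since v - x = 6.
  constraint 7 holds since y - x = 0.
The rest check out directly.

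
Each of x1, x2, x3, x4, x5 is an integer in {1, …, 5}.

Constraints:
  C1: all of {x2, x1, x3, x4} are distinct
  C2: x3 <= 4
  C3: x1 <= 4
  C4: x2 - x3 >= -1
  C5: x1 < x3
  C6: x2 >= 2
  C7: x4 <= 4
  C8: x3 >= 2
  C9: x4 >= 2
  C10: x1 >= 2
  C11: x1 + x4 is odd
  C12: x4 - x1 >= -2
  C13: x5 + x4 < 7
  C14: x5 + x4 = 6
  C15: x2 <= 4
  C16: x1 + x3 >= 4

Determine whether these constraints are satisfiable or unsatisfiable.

Unsatisfiable

Constraints 2, 3, 6, 7, 8, 9, 10, and 15 confine each of x2, x1, x3, x4 to the 3 values {2, …, 4}.
Constraint 1 requires all 4 of them to be distinct, but only 3 values are available — impossible by the pigeonhole principle.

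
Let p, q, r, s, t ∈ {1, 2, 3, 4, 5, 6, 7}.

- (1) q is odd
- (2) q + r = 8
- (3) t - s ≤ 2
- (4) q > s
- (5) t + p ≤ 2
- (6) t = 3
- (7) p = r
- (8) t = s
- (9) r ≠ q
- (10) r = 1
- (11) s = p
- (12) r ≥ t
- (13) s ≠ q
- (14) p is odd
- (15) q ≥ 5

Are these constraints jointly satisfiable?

Unsatisfiable

Constraint 6 fixes t = 3 and constraint 10 fixes r = 1. Constraints 7, 8, and 11 give t = s = p = r, so t = r. But 3 ≠ 1 — contradiction.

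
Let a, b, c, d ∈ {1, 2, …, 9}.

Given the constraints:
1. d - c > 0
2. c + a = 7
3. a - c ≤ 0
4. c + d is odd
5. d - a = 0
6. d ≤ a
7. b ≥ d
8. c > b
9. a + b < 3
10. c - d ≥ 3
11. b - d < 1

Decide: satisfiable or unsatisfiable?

Unsatisfiable

Constraints 1, 3, and 6 give d ≤ a, a ≤ c, c < d. Chaining: d ≤ a ≤ c < d, which forces d < d — impossible.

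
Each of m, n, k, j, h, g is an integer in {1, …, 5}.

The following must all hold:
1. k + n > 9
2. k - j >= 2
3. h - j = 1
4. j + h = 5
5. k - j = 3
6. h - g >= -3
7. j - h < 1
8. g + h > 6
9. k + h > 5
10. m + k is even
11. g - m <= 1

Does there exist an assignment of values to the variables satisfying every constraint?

Try m = 3, n = 5, k = 5, j = 2, h = 3, g = 4.
Check constraint 1: k + n = 10; constraint 2: k - j = 3. The remaining constraints are straightforward to verify.

Satisfiable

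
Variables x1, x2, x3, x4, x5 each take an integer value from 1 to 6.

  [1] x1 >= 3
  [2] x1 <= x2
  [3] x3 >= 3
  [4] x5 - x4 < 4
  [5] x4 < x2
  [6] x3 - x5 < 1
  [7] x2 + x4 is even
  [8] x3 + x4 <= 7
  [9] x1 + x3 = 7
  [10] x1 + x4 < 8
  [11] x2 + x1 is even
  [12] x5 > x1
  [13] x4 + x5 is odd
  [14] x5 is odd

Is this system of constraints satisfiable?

Satisfiable

One satisfying assignment is x1 = 4, x2 = 4, x3 = 3, x4 = 2, x5 = 5.
For the less obvious constraints — constraint 4: x5 - x4 = 3; constraint 6: x3 - x5 = -2; constraint 8: x3 + x4 = 5 — and the others hold by inspection.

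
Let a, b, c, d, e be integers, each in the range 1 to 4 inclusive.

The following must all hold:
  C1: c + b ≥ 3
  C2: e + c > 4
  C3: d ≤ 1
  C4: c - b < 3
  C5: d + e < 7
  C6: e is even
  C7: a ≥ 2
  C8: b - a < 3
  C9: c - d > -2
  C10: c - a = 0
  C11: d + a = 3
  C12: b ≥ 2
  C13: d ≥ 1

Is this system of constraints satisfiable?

Satisfiable

One satisfying assignment is a = 2, b = 2, c = 2, d = 1, e = 4.
For the less obvious constraints — constraint 1: c + b = 4; constraint 2: e + c = 6; constraint 4: c - b = 0 — and the others hold by inspection.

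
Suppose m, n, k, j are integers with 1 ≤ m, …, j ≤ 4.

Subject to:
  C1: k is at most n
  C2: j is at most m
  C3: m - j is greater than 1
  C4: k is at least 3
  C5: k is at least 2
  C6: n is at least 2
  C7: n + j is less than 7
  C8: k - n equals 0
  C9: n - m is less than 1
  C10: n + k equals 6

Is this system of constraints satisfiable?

Satisfiable

Take m = 4, n = 3, k = 3, j = 2. Then constraint 3: m - j = 2; constraint 7: n + j = 5, and every other listed constraint is also met.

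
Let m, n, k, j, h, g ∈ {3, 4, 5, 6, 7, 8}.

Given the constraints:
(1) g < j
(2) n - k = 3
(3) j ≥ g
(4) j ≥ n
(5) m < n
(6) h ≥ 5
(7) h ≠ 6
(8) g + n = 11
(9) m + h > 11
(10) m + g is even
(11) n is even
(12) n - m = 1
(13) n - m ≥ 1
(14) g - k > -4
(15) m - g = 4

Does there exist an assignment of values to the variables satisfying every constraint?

Satisfiable

Take m = 7, n = 8, k = 5, j = 8, h = 7, g = 3. Then constraint 2: n - k = 3; constraint 8: g + n = 11, and every other listed constraint is also met.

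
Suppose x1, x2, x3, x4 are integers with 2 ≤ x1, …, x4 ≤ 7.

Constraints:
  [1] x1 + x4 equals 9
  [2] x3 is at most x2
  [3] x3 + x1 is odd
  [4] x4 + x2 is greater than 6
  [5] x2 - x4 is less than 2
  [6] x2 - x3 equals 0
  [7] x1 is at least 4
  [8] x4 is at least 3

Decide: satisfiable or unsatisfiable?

Satisfiable

One satisfying assignment is x1 = 5, x2 = 4, x3 = 4, x4 = 4.
For the less obvious constraints — constraint 1: x1 + x4 = 9; constraint 4: x4 + x2 = 8 — and the others hold by inspection.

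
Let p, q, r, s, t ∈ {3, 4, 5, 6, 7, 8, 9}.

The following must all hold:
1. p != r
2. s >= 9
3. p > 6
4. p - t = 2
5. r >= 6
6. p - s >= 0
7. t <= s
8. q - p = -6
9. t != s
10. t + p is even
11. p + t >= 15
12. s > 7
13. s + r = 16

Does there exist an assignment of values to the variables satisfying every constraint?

The assignment p = 9, q = 3, r = 7, s = 9, t = 7 works:
  constraint 4 holds since p - t = 2.
  constraint 6 holds since p - s = 0.
The rest check out directly.

Satisfiable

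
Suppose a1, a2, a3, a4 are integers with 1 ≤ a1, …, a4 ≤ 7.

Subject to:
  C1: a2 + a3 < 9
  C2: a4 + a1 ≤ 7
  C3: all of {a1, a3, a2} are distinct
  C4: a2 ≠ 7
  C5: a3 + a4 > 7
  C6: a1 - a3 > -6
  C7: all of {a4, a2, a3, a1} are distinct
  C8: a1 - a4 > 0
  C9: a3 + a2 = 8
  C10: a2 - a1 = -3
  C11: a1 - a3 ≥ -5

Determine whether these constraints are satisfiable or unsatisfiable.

Satisfiable

The assignment a1 = 4, a2 = 1, a3 = 7, a4 = 3 works:
  constraint 1 holds since a2 + a3 = 8.
  constraint 2 holds since a4 + a1 = 7.
The rest check out directly.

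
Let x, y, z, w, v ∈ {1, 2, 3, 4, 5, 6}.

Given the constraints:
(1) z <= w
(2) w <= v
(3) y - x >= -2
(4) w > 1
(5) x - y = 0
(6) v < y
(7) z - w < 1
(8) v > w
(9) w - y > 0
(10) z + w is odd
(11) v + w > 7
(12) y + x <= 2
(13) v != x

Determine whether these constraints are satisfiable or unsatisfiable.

Unsatisfiable

Constraints 6, 8, and 9 give v < y, y < w, w < v. Chaining: v < y < w < v, which forces v < v — impossible.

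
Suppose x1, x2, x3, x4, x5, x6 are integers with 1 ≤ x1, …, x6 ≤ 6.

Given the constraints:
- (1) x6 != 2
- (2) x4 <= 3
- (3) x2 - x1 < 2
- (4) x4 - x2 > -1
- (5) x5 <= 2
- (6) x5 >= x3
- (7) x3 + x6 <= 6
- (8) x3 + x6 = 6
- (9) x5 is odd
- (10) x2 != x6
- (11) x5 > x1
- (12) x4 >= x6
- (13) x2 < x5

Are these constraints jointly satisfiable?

Unsatisfiable

From constraints 5 and 6: x3 ≤ x5 ≤ 2. From constraints 2 and 12: x6 ≤ x4 ≤ 3. Hence x3 + x6 ≤ 5. But constraint 8 requires x3 + x6 = 6, and 6 > 5. Contradiction.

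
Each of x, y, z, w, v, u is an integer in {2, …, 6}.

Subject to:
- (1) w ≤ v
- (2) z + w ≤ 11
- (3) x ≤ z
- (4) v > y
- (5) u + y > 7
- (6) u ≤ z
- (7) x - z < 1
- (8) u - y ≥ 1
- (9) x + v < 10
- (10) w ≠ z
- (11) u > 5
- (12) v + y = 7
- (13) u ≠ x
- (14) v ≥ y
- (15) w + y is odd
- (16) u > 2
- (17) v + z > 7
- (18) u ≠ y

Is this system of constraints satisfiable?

Satisfiable

Try x = 4, y = 3, z = 6, w = 4, v = 4, u = 6.
Check constraint 2: z + w = 10; constraint 5: u + y = 9; constraint 7: x - z = -2. The remaining constraints are straightforward to verify.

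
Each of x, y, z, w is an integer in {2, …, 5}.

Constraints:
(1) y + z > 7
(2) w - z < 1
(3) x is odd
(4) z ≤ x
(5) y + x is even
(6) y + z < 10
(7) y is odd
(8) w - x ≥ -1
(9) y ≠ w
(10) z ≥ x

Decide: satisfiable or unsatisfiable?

One satisfying assignment is x = 5, y = 3, z = 5, w = 5.
For the less obvious constraints — constraint 1: y + z = 8; constraint 2: w - z = 0 — and the others hold by inspection.

Satisfiable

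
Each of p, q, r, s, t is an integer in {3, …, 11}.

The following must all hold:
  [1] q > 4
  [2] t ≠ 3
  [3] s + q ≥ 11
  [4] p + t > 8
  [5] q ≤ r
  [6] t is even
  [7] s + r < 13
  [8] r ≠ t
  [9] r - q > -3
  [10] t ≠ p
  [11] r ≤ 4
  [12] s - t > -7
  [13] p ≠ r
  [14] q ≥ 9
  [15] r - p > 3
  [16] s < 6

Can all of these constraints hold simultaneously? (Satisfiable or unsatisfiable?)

Unsatisfiable

From constraint 14: q ≥ 9. From constraints 5 and 11: q ≤ r and r ≤ 4, so q ≤ 4. But 4 < 9, so no value of q works.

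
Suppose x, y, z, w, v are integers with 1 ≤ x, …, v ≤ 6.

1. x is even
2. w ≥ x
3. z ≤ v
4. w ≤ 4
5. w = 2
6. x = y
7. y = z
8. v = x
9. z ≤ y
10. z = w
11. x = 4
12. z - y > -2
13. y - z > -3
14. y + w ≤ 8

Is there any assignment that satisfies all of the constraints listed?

Constraint 11 fixes x = 4 and constraint 5 fixes w = 2. Constraints 6, 7, and 10 give x = y = z = w, so x = w. But 4 ≠ 2 — contradiction.

Unsatisfiable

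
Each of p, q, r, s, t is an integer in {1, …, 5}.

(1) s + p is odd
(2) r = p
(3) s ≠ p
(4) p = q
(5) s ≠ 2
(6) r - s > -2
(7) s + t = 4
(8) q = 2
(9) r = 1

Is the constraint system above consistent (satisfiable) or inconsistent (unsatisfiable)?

Constraint 9 fixes r = 1 and constraint 8 fixes q = 2. Constraints 2 and 4 give r = p = q, so r = q. But 1 ≠ 2 — contradiction.

Unsatisfiable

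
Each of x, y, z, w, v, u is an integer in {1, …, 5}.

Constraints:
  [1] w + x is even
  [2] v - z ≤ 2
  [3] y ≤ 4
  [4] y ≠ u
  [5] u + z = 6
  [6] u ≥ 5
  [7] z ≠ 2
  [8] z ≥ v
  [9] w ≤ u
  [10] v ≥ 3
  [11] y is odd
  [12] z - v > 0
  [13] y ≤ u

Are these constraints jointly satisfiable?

From constraint 6: u ≥ 5. From constraints 8 and 10: z ≥ v ≥ 3. Hence u + z ≥ 8. But constraint 5 requires u + z = 6, and 6 < 8. Contradiction.

Unsatisfiable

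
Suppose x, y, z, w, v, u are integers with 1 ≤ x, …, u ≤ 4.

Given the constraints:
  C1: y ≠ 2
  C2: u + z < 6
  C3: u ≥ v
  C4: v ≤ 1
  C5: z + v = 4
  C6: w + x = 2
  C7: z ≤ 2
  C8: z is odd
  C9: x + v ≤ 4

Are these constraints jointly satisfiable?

Unsatisfiable

From constraint 7: z ≤ 2. From constraint 4: v ≤ 1. Hence z + v ≤ 3. But constraint 5 requires z + v = 4, and 4 > 3. Contradiction.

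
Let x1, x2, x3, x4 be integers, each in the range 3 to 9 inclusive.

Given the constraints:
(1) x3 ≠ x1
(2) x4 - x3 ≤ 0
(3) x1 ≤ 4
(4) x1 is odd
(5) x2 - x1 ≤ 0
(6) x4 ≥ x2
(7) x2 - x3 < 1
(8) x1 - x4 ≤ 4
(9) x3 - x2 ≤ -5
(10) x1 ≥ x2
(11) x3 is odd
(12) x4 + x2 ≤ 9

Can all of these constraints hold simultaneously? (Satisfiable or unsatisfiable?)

Constraints 2, 5, 8, and 9 give x4 − x1 ≥ -4, x1 − x2 ≥ 0, x2 − x3 ≥ 5, x3 − x4 ≥ 0.
Adding all 4 inequalities: the left sides telescope to 0, and the right sides sum to (-4) + 0 + 5 + 0 = 1. So 0 ≥ 1, which is false.

Unsatisfiable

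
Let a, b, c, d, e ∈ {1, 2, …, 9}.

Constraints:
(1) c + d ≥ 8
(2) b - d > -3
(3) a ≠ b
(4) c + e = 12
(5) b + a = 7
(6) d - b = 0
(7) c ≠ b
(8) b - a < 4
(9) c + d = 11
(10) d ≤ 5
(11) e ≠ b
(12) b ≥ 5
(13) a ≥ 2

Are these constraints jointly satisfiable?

Satisfiable

One satisfying assignment is a = 2, b = 5, c = 6, d = 5, e = 6.
For the less obvious constraints — constraint 1: c + d = 11; constraint 2: b - d = 0 — and the others hold by inspection.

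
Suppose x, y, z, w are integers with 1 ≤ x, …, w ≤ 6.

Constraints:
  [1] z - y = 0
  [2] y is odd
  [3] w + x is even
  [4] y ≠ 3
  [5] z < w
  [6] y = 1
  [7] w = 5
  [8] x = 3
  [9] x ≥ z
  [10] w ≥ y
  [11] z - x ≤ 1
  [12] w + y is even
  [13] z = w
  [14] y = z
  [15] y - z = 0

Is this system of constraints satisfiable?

Constraint 6 fixes y = 1 and constraint 7 fixes w = 5. Constraints 13 and 14 give y = z = w, so y = w. But 1 ≠ 5 — contradiction.

Unsatisfiable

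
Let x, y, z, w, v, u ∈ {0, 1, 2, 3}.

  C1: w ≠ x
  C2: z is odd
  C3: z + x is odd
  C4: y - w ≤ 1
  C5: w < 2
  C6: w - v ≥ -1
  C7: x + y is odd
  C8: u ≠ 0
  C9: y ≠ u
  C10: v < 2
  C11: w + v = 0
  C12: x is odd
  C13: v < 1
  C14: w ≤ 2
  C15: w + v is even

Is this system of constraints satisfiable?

Constraint 2 makes z odd and constraint 12 makes x odd, so z + x must be even. Constraint 3 says z + x is odd — contradiction.

Unsatisfiable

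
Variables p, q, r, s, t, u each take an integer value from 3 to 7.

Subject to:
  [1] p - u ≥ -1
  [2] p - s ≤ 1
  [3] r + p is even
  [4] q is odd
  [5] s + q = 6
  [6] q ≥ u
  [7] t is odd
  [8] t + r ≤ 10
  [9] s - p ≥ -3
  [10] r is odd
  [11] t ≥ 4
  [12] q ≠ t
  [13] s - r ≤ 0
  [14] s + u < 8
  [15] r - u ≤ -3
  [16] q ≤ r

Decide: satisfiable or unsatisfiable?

Constraints 1, 2, 13, and 15 give u − r ≥ 3, r − s ≥ 0, s − p ≥ -1, p − u ≥ -1.
Adding all 4 inequalities: the left sides telescope to 0, and the right sides sum to 3 + 0 + (-1) + (-1) = 1. So 0 ≥ 1, which is false.

Unsatisfiable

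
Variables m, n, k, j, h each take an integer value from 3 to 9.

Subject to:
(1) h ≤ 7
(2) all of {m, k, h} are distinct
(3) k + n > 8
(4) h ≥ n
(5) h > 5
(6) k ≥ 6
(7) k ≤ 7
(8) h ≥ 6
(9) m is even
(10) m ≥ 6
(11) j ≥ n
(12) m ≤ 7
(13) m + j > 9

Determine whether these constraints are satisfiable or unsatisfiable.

Constraints 1, 6, 7, 8, 10, and 12 confine each of m, k, h to the 2 values {6, 7}.
Constraint 2 requires all 3 of them to be distinct, but only 2 values are available — impossible by the pigeonhole principle.

Unsatisfiable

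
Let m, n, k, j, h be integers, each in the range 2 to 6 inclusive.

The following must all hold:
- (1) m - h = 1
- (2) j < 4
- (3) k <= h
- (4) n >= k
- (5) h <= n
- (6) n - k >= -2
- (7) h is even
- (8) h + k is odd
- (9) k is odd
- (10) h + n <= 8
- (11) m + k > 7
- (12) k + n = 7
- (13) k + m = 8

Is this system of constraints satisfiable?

Satisfiable

One satisfying assignment is m = 5, n = 4, k = 3, j = 2, h = 4.
For the less obvious constraints — constraint 1: m - h = 1; constraint 6: n - k = 1; constraint 10: h + n = 8 — and the others hold by inspection.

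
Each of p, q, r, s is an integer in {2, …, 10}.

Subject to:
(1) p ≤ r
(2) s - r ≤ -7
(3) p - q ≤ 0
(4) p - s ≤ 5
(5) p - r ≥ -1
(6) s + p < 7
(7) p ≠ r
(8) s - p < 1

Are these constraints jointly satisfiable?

Unsatisfiable

Constraints 2, 4, and 5 give s − p ≥ -5, p − r ≥ -1, r − s ≥ 7.
Adding all 3 inequalities: the left sides telescope to 0, and the right sides sum to (-5) + (-1) + 7 = 1. So 0 ≥ 1, which is false.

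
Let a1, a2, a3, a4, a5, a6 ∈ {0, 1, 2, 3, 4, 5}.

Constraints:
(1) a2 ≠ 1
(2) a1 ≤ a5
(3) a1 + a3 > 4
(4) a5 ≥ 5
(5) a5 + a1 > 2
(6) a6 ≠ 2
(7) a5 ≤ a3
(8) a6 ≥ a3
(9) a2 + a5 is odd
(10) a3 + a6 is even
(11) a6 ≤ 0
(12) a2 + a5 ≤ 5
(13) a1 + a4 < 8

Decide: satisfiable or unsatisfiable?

From constraints 4 and 7: a3 ≥ a5 and a5 ≥ 5, so a3 ≥ 5. From constraints 8 and 11: a3 ≤ a6 and a6 ≤ 0, so a3 ≤ 0. But 0 < 5, so no value of a3 works.

Unsatisfiable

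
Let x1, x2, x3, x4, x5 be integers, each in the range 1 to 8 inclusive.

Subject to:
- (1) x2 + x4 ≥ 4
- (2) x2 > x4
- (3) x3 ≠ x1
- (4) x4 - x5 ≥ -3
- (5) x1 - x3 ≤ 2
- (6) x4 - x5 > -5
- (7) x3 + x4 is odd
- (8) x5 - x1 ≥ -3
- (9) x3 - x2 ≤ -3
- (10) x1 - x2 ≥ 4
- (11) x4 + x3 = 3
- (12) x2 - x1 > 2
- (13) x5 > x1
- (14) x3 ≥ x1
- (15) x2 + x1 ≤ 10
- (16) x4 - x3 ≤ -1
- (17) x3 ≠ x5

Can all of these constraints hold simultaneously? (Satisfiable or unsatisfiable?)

Constraints 4, 8, 9, 10, and 16 give x4 − x5 ≥ -3, x5 − x1 ≥ -3, x1 − x2 ≥ 4, x2 − x3 ≥ 3, x3 − x4 ≥ 1.
Adding all 5 inequalities: the left sides telescope to 0, and the right sides sum to (-3) + (-3) + 4 + 3 + 1 = 2. So 0 ≥ 2, which is false.

Unsatisfiable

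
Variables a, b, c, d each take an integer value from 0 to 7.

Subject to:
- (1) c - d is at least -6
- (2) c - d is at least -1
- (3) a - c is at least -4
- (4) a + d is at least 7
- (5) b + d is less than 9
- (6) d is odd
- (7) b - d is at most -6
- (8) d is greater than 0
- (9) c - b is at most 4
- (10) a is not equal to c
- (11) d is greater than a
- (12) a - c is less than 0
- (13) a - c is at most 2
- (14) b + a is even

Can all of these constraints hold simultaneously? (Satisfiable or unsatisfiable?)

Constraints 2, 7, and 9 give d − b ≥ 6, b − c ≥ -4, c − d ≥ -1.
Adding all 3 inequalities: the left sides telescope to 0, and the right sides sum to 6 + (-4) + (-1) = 1. So 0 ≥ 1, which is false.

Unsatisfiable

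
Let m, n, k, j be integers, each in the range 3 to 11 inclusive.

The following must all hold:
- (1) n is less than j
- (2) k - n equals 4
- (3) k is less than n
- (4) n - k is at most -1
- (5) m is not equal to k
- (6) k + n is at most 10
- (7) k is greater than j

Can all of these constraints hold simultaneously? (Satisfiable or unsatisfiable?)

Unsatisfiable

Constraints 1, 3, and 7 give n < j, j < k, k < n. Chaining: n < j < k < n, which forces n < n — impossible.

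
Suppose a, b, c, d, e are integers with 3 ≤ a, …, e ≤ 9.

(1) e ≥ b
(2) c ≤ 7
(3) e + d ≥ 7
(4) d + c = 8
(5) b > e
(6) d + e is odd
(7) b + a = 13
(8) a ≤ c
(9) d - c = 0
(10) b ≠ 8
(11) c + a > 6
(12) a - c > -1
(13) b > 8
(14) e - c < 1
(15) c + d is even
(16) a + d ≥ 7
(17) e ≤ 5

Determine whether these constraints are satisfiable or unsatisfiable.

Unsatisfiable

From constraints 1 and 17: b ≤ e ≤ 5. From constraints 2 and 8: a ≤ c ≤ 7. Hence b + a ≤ 12. But constraint 7 requires b + a = 13, and 13 > 12. Contradiction.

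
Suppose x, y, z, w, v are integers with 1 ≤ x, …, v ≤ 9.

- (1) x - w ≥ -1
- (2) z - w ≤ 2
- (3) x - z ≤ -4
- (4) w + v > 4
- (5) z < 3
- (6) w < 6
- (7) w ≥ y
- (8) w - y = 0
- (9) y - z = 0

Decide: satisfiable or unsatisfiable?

Constraints 1, 2, and 3 give w − z ≥ -2, z − x ≥ 4, x − w ≥ -1.
Adding all 3 inequalities: the left sides telescope to 0, and the right sides sum to (-2) + 4 + (-1) = 1. So 0 ≥ 1, which is false.

Unsatisfiable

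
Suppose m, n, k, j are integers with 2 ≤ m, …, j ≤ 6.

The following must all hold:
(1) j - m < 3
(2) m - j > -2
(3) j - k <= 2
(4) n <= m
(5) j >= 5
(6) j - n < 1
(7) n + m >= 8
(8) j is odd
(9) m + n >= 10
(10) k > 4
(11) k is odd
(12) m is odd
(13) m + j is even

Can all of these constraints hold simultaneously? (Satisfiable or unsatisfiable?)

Satisfiable

Setting (m, n, k, j) = (5, 5, 5, 5) satisfies everything: constraint 1: j - m = 0; constraint 2: m - j = 0, and the others follow.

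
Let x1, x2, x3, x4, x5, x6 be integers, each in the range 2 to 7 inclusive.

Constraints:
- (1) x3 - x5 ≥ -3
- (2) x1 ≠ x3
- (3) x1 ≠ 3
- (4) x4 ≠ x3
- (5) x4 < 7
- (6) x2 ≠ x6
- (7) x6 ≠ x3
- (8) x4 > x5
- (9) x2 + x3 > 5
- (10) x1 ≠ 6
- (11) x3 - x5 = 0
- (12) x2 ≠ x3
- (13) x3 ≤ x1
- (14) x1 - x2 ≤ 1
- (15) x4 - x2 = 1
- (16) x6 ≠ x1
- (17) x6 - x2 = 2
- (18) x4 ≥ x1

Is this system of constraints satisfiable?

One satisfying assignment is x1 = 4, x2 = 5, x3 = 2, x4 = 6, x5 = 2, x6 = 7.
For the less obvious constraints — constraint 1: x3 - x5 = 0; constraint 9: x2 + x3 = 7; constraint 11: x3 - x5 = 0 — and the others hold by inspection.

Satisfiable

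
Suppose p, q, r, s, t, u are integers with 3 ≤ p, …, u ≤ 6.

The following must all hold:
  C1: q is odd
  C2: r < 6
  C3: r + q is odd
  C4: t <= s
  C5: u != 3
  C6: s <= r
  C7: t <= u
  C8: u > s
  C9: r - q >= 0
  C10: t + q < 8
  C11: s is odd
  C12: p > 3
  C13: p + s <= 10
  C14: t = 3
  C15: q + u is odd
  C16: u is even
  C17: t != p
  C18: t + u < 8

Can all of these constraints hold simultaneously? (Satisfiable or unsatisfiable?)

Satisfiable

The assignment p = 4, q = 3, r = 4, s = 3, t = 3, u = 4 works:
  constraint 9 holds since r - q = 1.
  constraint 10 holds since t + q = 6.
  constraint 13 holds since p + s = 7.
The rest check out directly.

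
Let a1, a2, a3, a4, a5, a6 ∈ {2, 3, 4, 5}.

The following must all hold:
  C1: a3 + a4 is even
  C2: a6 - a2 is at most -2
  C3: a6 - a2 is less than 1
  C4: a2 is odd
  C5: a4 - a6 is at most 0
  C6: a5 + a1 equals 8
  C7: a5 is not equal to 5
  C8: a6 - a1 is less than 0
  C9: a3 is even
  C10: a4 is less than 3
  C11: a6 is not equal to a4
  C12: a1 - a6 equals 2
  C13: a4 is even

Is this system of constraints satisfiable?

The assignment a1 = 5, a2 = 5, a3 = 4, a4 = 2, a5 = 3, a6 = 3 works:
  constraint 2 holds since a6 - a2 = -2.
  constraint 3 holds since a6 - a2 = -2.
  constraint 5 holds since a4 - a6 = -1.
The rest check out directly.

Satisfiable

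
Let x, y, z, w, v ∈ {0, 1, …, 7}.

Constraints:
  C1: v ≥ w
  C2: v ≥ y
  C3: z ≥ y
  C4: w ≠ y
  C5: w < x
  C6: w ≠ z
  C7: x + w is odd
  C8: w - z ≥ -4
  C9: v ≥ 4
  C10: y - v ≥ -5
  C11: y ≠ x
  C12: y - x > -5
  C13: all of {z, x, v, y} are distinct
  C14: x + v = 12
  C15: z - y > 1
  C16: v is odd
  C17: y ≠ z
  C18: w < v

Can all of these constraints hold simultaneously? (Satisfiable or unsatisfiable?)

Satisfiable

One satisfying assignment is x = 7, y = 3, z = 6, w = 4, v = 5.
For the less obvious constraints — constraint 8: w - z = -2; constraint 10: y - v = -2 — and the others hold by inspection.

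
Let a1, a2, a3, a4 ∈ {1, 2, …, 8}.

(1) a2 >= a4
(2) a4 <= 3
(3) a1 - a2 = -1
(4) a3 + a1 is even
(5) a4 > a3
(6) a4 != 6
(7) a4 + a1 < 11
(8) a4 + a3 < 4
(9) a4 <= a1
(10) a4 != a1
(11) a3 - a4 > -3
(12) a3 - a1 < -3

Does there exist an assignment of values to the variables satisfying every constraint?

Satisfiable

Setting (a1, a2, a3, a4) = (7, 8, 1, 2) satisfies everything: constraint 3: a1 - a2 = -1; constraint 7: a4 + a1 = 9; constraint 8: a4 + a3 = 3, and the others follow.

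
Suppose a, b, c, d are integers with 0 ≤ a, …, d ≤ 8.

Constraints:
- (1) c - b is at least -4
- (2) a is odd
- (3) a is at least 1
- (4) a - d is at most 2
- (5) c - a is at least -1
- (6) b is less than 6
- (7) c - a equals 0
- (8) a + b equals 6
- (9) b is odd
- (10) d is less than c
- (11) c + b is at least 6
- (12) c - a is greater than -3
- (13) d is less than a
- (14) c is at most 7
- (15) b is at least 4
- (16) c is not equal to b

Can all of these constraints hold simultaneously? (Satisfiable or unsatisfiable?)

Try a = 1, b = 5, c = 1, d = 0.
Check constraint 1: c - b = -4; constraint 4: a - d = 1; constraint 5: c - a = 0. The remaining constraints are straightforward to verify.

Satisfiable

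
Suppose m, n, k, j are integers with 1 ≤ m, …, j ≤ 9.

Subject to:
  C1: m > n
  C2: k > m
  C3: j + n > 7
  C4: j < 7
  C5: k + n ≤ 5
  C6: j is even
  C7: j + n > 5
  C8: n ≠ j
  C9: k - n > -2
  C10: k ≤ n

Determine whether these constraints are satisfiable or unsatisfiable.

Constraints 1, 2, and 10 give m < k, k ≤ n, n < m. Chaining: m < k ≤ n < m, which forces m < m — impossible.

Unsatisfiable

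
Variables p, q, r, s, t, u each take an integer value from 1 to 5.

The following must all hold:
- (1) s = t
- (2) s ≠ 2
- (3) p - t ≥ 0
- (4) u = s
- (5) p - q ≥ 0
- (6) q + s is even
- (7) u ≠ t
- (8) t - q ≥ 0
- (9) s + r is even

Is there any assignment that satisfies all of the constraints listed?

From constraints 1 and 4, u = s = t, so u = t. But constraint 7 says u ≠ t. Contradiction.

Unsatisfiable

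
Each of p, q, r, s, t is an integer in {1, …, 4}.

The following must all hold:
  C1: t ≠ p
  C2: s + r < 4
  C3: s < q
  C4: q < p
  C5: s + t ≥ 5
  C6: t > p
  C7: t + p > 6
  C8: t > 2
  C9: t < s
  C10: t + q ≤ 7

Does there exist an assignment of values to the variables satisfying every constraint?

Unsatisfiable

Constraints 3, 4, 6, and 9 give s < q, q < p, p < t, t < s. Chaining: s < q < p < t < s, which forces s < s — impossible.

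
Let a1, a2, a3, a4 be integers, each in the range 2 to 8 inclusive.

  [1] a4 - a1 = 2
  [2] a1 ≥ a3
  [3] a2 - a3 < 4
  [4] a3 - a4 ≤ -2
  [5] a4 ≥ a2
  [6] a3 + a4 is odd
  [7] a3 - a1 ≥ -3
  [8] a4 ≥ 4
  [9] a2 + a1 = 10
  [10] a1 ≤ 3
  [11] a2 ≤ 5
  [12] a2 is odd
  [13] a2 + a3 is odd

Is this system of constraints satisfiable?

From constraint 11: a2 ≤ 5. From constraint 10: a1 ≤ 3. Hence a2 + a1 ≤ 8. But constraint 9 requires a2 + a1 = 10, and 10 > 8. Contradiction.

Unsatisfiable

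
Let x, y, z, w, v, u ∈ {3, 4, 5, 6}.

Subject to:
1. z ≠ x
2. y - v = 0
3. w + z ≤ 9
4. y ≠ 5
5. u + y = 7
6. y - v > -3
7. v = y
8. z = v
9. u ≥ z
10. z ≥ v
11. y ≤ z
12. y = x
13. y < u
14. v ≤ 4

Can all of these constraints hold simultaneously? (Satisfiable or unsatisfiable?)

From constraints 7, 8, and 12, z = v = y = x, so z = x. But constraint 1 says z ≠ x. Contradiction.

Unsatisfiable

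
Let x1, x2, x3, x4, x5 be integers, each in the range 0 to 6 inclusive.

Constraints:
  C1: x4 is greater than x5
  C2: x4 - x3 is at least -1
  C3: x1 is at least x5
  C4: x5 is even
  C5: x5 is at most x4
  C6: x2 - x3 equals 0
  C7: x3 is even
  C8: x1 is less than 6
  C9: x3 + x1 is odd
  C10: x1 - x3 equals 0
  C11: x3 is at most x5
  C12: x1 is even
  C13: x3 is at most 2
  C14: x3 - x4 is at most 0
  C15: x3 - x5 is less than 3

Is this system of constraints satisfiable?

Constraint 7 makes x3 even and constraint 12 makes x1 even, so x3 + x1 must be even. Constraint 9 says x3 + x1 is odd — contradiction.

Unsatisfiable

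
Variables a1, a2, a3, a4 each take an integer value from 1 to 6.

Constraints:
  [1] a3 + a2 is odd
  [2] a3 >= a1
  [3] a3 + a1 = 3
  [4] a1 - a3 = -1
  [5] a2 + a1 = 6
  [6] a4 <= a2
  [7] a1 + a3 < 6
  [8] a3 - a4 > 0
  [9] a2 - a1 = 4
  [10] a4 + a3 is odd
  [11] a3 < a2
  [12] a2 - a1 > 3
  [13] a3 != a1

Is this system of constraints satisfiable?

The assignment a1 = 1, a2 = 5, a3 = 2, a4 = 1 works:
  constraint 3 holds since a3 + a1 = 3.
  constraint 4 holds since a1 - a3 = -1.
  constraint 5 holds since a2 + a1 = 6.
The rest check out directly.

Satisfiable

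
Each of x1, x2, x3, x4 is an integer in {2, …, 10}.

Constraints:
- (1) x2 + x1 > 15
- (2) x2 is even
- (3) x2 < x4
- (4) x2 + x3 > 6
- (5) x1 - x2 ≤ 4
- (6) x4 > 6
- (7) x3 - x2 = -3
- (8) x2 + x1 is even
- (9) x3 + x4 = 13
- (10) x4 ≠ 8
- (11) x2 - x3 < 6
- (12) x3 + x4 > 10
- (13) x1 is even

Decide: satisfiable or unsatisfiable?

Take x1 = 10, x2 = 6, x3 = 3, x4 = 10. Then constraint 1: x2 + x1 = 16; constraint 4: x2 + x3 = 9; constraint 5: x1 - x2 = 4, and every other listed constraint is also met.

Satisfiable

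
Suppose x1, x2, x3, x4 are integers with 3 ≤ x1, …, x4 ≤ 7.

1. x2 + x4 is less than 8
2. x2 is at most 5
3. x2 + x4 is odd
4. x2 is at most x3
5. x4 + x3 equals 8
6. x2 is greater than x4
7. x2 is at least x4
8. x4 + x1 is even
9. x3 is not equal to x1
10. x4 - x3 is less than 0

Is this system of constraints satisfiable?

The assignment x1 = 3, x2 = 4, x3 = 5, x4 = 3 works:
  constraint 1 holds since x2 + x4 = 7.
  constraint 5 holds since x4 + x3 = 8.
  constraint 10 holds since x4 - x3 = -2.
The rest check out directly.

Satisfiable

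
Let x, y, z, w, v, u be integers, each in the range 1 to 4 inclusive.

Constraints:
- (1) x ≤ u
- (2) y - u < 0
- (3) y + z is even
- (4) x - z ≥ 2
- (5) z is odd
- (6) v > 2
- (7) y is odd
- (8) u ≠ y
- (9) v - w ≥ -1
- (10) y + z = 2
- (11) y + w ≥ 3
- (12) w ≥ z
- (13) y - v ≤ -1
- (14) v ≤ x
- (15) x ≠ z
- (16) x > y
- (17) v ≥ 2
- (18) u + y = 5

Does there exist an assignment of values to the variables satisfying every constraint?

Satisfiable

Setting (x, y, z, w, v, u) = (4, 1, 1, 4, 4, 4) satisfies everything: constraint 2: y - u = -3; constraint 4: x - z = 3; constraint 9: v - w = 0, and the others follow.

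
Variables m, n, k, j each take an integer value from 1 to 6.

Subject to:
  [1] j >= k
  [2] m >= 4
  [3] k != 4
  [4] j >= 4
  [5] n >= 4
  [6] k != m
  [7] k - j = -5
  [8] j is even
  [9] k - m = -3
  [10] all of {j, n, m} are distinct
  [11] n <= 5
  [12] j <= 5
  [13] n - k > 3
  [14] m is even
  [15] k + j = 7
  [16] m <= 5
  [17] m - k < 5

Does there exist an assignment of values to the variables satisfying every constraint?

Constraints 2, 4, 5, 11, 12, and 16 confine each of j, n, m to the 2 values {4, 5}.
Constraint 10 requires all 3 of them to be distinct, but only 2 values are available — impossible by the pigeonhole principle.

Unsatisfiable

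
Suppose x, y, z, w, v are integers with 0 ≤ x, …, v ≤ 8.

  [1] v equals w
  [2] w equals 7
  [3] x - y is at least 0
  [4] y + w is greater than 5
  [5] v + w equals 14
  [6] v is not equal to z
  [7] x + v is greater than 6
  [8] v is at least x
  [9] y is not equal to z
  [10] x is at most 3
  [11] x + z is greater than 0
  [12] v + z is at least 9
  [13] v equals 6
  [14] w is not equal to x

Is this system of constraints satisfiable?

Unsatisfiable

Constraint 13 fixes v = 6 and constraint 2 fixes w = 7, but constraint 1 requires v = w. Since 6 ≠ 7, contradiction.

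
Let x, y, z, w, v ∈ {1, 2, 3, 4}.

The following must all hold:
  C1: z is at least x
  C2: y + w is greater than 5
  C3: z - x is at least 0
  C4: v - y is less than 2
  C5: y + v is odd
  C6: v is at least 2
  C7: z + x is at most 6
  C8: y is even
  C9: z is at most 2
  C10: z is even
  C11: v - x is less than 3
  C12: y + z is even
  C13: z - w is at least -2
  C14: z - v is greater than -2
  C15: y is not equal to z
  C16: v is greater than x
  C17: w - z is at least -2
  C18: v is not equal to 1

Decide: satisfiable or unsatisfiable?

Satisfiable

The assignment x = 1, y = 4, z = 2, w = 2, v = 3 works:
  constraint 2 holds since y + w = 6.
  constraint 3 holds since z - x = 1.
  constraint 4 holds since v - y = -1.
The rest check out directly.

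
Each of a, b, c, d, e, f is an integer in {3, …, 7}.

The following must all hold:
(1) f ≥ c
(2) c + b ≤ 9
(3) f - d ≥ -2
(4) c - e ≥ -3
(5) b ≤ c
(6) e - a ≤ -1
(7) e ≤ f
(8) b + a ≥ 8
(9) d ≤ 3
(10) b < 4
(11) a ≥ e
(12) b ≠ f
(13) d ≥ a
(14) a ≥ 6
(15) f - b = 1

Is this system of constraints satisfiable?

From constraints 13 and 14: d ≥ a and a ≥ 6, so d ≥ 6. From constraint 9: d ≤ 3. But 3 < 6, so no value of d works.

Unsatisfiable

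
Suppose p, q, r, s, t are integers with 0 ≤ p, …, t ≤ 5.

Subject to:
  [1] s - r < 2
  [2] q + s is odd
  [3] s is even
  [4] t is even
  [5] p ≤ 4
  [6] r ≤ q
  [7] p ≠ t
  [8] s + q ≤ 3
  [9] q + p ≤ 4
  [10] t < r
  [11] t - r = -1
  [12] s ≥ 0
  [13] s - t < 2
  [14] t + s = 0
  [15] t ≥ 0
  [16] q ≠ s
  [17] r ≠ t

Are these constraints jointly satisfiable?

Satisfiable

Try p = 1, q = 1, r = 1, s = 0, t = 0.
Check constraint 1: s - r = -1; constraint 8: s + q = 1. The remaining constraints are straightforward to verify.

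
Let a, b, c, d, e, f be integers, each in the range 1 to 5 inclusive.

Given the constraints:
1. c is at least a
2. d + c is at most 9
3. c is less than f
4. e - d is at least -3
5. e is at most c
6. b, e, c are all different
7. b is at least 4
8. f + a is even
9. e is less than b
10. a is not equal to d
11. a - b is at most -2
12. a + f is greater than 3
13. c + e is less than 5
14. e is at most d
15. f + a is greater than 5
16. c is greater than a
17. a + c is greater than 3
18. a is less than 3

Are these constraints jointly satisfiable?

Satisfiable

Take a = 1, b = 5, c = 3, d = 3, e = 1, f = 5. Then constraint 2: d + c = 6; constraint 4: e - d = -2, and every other listed constraint is also met.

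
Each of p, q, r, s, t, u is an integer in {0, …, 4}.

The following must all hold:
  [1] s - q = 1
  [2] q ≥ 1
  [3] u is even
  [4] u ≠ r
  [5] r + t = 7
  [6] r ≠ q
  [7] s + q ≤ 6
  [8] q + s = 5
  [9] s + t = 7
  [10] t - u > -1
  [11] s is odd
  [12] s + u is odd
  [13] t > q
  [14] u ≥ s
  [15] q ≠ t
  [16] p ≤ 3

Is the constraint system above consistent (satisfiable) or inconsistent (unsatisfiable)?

One satisfying assignment is p = 3, q = 2, r = 3, s = 3, t = 4, u = 4.
For the less obvious constraints — constraint 1: s - q = 1; constraint 5: r + t = 7; constraint 7: s + q = 5 — and the others hold by inspection.

Satisfiable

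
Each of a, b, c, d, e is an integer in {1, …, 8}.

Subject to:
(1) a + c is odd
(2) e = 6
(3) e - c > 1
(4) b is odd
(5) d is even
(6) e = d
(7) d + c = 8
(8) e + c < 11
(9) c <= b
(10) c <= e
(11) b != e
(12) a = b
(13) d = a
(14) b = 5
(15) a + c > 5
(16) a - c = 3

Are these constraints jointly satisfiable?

Constraint 2 fixes e = 6 and constraint 14 fixes b = 5. Constraints 6, 12, and 13 give e = d = a = b, so e = b. But 6 ≠ 5 — contradiction.

Unsatisfiable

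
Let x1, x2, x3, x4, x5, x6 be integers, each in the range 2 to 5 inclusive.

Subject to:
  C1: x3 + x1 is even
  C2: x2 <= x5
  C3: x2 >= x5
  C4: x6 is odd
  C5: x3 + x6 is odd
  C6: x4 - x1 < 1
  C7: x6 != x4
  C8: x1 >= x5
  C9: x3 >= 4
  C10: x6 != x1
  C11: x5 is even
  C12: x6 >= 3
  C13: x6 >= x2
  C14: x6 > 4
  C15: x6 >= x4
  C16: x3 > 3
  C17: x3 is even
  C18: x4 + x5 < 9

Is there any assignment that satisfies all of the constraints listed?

Satisfiable

Try x1 = 4, x2 = 2, x3 = 4, x4 = 4, x5 = 2, x6 = 5.
Check constraint 6: x4 - x1 = 0; constraint 18: x4 + x5 = 6. The remaining constraints are straightforward to verify.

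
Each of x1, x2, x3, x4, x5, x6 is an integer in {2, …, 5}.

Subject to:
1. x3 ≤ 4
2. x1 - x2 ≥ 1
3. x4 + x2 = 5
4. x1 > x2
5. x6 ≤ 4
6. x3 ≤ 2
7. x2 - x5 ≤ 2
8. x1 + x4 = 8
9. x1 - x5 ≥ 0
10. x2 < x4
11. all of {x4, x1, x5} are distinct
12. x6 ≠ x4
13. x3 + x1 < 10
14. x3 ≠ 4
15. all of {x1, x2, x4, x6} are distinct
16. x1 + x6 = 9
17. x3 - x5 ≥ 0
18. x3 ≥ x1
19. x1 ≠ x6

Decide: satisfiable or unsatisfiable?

Unsatisfiable

From constraints 1 and 18: x1 ≤ x3 ≤ 4. From constraint 5: x6 ≤ 4. Hence x1 + x6 ≤ 8. But constraint 16 requires x1 + x6 = 9, and 9 > 8. Contradiction.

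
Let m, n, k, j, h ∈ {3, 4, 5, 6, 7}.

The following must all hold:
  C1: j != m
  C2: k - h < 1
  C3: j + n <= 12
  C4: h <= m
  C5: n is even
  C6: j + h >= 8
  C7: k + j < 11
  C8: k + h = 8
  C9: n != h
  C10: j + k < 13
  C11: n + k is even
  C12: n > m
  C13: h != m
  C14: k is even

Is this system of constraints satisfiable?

Take m = 5, n = 6, k = 4, j = 6, h = 4. Then constraint 2: k - h = 0; constraint 3: j + n = 12; constraint 6: j + h = 10, and every other listed constraint is also met.

Satisfiable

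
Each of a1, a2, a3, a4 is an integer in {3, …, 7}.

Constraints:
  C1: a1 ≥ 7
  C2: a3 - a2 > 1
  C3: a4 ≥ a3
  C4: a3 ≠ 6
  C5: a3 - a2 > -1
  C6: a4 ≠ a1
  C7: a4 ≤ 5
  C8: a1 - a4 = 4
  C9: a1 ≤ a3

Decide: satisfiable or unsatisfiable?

Unsatisfiable

From constraints 1 and 9: a3 ≥ a1 and a1 ≥ 7, so a3 ≥ 7. From constraints 3 and 7: a3 ≤ a4 and a4 ≤ 5, so a3 ≤ 5. But 5 < 7, so no value of a3 works.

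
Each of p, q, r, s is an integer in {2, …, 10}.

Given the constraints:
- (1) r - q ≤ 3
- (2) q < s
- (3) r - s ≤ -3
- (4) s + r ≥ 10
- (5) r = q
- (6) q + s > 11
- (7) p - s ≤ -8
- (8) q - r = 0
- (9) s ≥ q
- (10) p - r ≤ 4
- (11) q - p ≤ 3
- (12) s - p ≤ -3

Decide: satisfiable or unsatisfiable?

Unsatisfiable

Constraints 3, 10, and 12 give s − r ≥ 3, r − p ≥ -4, p − s ≥ 3.
Adding all 3 inequalities: the left sides telescope to 0, and the right sides sum to 3 + (-4) + 3 = 2. So 0 ≥ 2, which is false.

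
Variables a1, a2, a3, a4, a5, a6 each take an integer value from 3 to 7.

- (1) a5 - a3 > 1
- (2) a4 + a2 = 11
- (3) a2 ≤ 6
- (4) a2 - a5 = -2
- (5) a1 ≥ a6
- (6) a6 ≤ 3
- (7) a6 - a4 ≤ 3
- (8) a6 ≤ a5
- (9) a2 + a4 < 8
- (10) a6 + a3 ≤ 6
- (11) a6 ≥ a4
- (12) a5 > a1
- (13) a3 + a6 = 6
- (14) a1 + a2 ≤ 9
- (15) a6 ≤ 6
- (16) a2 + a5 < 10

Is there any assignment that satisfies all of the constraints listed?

From constraints 6 and 11: a4 ≤ a6 ≤ 3. From constraint 3: a2 ≤ 6. Hence a4 + a2 ≤ 9. But constraint 2 requires a4 + a2 = 11, and 11 > 9. Contradiction.

Unsatisfiable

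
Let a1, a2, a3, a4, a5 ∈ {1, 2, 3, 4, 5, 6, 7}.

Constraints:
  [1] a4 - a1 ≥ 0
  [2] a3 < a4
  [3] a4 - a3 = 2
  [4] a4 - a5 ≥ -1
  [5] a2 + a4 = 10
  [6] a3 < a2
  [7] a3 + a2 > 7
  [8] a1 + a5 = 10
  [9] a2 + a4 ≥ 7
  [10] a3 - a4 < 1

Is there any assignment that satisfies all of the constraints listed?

Satisfiable

Try a1 = 4, a2 = 5, a3 = 3, a4 = 5, a5 = 6.
Check constraint 1: a4 - a1 = 1; constraint 3: a4 - a3 = 2; constraint 4: a4 - a5 = -1. The remaining constraints are straightforward to verify.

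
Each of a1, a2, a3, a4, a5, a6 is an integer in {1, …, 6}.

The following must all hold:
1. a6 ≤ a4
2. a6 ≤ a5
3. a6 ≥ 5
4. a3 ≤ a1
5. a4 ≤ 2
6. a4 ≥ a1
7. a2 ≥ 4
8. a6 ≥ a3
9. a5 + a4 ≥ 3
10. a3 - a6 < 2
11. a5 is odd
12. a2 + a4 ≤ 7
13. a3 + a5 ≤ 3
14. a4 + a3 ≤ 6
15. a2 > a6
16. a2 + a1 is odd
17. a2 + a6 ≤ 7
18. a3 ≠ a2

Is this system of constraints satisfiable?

From constraint 7: a2 ≥ 4. From constraints 1 and 3: a4 ≥ a6 ≥ 5. Hence a2 + a4 ≥ 9. But constraint 12 requires a2 + a4 ≤ 7, and 7 < 9. Contradiction.

Unsatisfiable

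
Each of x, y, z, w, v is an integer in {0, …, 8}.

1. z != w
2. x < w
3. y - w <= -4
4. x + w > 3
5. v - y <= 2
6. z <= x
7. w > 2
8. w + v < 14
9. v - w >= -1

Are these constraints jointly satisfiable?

Constraints 3, 5, and 9 give w − y ≥ 4, y − v ≥ -2, v − w ≥ -1.
Adding all 3 inequalities: the left sides telescope to 0, and the right sides sum to 4 + (-2) + (-1) = 1. So 0 ≥ 1, which is false.

Unsatisfiable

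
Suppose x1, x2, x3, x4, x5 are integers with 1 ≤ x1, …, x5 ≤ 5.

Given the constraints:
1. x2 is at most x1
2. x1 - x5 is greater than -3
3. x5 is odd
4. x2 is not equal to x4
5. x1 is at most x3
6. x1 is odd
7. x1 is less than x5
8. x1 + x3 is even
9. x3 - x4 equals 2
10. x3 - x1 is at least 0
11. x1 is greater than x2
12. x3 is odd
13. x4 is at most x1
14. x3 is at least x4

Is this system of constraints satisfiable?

Satisfiable

Take x1 = 3, x2 = 2, x3 = 5, x4 = 3, x5 = 5. Then constraint 2: x1 - x5 = -2; constraint 9: x3 - x4 = 2; constraint 10: x3 - x1 = 2, and every other listed constraint is also met.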